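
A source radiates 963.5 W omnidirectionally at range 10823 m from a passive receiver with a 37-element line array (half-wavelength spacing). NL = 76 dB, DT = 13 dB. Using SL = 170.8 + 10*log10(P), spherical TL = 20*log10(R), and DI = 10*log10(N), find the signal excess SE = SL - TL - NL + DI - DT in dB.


Step 1: SL = 170.8 + 10*log10(963.5) = 200.64 dB
Step 2: TL = 20*log10(10823) = 80.69 dB
Step 3: DI = 10*log10(37) = 15.68 dB
Step 4: SE = SL - TL - NL + DI - DT = 200.64 - 80.69 - 76 + 15.68 - 13 = 46.63

46.63 dB


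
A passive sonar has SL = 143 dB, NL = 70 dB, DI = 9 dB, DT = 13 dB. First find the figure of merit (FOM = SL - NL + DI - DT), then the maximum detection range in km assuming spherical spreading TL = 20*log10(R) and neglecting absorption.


Step 1: FOM = SL - NL + DI - DT = 143 - 70 + 9 - 13 = 69 dB
Step 2: at max range FOM = TL = 20*log10(R), so R = 10^(69/20) = 2818.38 m = 2.82 km

2.82 km


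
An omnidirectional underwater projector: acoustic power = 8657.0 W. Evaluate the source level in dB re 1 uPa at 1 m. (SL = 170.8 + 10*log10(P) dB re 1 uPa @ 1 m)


SL = 170.8 + 10*log10(8657.0) = 170.8 + 39.37 = 210.17

210.17 dB


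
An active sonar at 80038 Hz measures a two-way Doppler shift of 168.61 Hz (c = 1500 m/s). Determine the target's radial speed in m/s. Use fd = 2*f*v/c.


1.58 m/s


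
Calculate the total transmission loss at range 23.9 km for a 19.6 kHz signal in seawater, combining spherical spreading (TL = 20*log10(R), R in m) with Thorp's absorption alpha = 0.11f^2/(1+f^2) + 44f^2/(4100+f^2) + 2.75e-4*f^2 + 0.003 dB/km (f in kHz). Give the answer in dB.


Step 1 (Thorp): alpha = 0.11*384.16/(1+384.16) + 44*384.16/(4100+384.16) + 2.75e-4*384.16 + 0.003 = 3.9879 dB/km
Step 2: TL_spread = 20*log10(23900) = 87.57 dB
Step 3: TL_abs = alpha*R = 3.9879 * 23.9 = 95.31 dB
Step 4: TL_total = 87.57 + 95.31 = 182.88

182.88 dB


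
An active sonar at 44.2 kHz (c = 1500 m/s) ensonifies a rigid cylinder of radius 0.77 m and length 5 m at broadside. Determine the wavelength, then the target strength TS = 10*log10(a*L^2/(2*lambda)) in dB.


Step 1: lambda = c/f = 1500/44200 = 0.03394 m
Step 2: TS = 10*log10(a*L^2/(2*lambda)) = 10*log10(0.77*5^2/(2*0.03394)) = 24.53

24.53 dB


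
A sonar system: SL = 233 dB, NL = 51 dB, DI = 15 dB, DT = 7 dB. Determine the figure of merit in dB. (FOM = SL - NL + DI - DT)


190 dB


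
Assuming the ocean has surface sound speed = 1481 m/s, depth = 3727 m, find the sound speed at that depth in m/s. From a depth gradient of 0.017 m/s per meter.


c = 1481 + 0.017 * 3727 = 1544.359

1544.359 m/s


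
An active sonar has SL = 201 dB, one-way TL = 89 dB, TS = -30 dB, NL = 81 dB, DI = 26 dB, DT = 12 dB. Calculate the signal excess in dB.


SE = SL - 2*TL + TS - NL + DI - DT = 201 - 2*89 + (-30) - 81 + 26 - 12 = -74

-74 dB


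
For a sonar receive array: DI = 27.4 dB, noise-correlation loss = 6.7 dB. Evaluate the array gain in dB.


AG = DI - L_corr = 27.4 - 6.7 = 20.7

20.7 dB


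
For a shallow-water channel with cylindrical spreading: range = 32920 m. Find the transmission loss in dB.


TL = 10*log10(32920) = 45.17

45.17 dB


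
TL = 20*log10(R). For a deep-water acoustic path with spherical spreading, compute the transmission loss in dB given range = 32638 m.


90.27 dB


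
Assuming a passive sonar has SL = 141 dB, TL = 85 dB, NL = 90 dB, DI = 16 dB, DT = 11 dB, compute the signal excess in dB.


-29 dB


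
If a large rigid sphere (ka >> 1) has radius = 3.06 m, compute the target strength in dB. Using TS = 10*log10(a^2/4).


3.69 dB


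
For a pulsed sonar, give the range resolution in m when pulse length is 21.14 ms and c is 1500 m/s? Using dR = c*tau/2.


dR = c*tau/2 = 1500 * 21.14e-3 / 2 = 15.855

15.855 m


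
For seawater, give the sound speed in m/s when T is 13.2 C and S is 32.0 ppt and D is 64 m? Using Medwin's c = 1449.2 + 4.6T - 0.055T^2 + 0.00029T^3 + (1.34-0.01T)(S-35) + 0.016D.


c = 1449.2 + 4.6*13.2 - 0.055*13.2^2 + 0.00029*13.2^3 + (1.34 - 0.01*13.2)*(32.0 - 35) + 0.016*64 = 1498.4

1498.4 m/s


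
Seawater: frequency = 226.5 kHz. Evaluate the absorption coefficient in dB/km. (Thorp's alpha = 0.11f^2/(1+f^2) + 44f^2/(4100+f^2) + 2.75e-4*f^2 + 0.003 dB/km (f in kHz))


f^2 = 51302.25
alpha = 0.11*51302.25/(1+51302.25) + 44*51302.25/(4100+51302.25) + 2.75e-4*51302.25 + 0.003 = 54.965

54.965 dB/km


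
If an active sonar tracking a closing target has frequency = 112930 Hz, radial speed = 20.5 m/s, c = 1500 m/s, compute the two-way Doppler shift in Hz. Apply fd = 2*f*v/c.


3086.75 Hz


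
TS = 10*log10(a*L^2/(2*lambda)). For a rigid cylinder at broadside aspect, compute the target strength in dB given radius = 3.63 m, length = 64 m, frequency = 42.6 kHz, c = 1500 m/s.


53.25 dB


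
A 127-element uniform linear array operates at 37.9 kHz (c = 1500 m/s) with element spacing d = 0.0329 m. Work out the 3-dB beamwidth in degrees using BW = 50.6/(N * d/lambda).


Step 1: lambda = 1500/37900 = 0.03958 m
Step 2: d/lambda = 0.0329/0.03958 = 0.8312
Step 3: BW = 50.6/(N * d/lambda) = 50.6/(127 * 0.8312) = 0.48

0.48 deg


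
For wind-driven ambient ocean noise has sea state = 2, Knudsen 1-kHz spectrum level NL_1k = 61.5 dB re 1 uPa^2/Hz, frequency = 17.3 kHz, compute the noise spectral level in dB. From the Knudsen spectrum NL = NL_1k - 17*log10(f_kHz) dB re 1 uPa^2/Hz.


NL = NL_1k - 17*log10(f_kHz) = 61.5 - 17*log10(17.3) = 61.5 - (21.05) = 40.45

40.45 dB


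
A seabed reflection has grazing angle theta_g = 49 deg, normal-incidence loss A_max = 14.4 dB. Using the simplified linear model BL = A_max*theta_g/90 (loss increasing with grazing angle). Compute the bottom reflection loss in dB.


BL = A_max * theta_g / 90 = 14.4 * 49 / 90 = 7.84

7.84 dB


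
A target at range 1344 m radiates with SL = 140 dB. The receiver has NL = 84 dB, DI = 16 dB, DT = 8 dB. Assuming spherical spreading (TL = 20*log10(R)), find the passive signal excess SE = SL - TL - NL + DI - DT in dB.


Step 1: TL = 20*log10(1344) = 62.57 dB
Step 2: SE = 140 - 62.57 - 84 + 16 - 8 = 1.43

1.43 dB


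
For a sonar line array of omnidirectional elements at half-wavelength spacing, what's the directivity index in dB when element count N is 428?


DI = 10*log10(428) = 26.31

26.31 dB


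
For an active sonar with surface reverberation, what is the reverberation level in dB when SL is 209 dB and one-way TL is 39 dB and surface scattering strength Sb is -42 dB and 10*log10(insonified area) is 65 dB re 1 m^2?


154 dB


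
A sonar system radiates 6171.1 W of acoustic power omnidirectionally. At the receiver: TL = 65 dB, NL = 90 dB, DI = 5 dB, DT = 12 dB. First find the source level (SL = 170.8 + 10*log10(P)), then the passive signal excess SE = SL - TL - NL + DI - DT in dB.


Step 1: SL = 170.8 + 10*log10(6171.1) = 208.7 dB
Step 2: SE = SL - TL - NL + DI - DT = 208.7 - 65 - 90 + 5 - 12 = 46.7

46.7 dB


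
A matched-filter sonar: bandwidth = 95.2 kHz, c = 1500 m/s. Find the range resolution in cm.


dR = c/(2*BW) = 1500 / (2 * 95.2e3) = 0.0079 m = 0.79 cm

0.79 cm


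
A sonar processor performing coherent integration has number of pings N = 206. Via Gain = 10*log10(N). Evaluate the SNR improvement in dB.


Gain = 10*log10(206) = 23.14

23.14 dB


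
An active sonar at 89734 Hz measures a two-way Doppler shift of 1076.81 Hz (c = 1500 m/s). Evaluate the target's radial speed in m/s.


From fd = 2*f*v/c, v = c*fd/(2*f) = 1500 * 1076.81 / (2*89734) = 9.0

9.0 m/s


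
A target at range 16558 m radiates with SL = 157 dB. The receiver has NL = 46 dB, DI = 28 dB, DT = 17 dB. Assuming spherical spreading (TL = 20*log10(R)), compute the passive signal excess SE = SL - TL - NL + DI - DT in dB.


Step 1: TL = 20*log10(16558) = 84.38 dB
Step 2: SE = 157 - 84.38 - 46 + 28 - 17 = 37.62

37.62 dB


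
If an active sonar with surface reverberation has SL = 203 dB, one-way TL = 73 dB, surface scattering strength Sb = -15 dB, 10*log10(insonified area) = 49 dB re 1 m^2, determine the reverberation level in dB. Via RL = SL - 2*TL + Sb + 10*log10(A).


RL = SL - 2*TL + Sb + 10*log10(A) = 203 - 2*73 + (-15) + 49 = 91

91 dB


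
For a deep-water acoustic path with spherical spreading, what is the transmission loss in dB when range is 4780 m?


TL = 20*log10(4780) = 73.59

73.59 dB


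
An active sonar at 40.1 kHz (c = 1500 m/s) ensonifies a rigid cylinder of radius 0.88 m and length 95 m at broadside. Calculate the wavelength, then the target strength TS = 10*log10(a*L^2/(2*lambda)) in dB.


Step 1: lambda = c/f = 1500/40100 = 0.03741 m
Step 2: TS = 10*log10(a*L^2/(2*lambda)) = 10*log10(0.88*95^2/(2*0.03741)) = 50.26

50.26 dB


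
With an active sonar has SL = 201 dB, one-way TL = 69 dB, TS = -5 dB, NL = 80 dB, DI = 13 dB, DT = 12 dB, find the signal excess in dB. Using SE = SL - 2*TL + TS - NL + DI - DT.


-21 dB


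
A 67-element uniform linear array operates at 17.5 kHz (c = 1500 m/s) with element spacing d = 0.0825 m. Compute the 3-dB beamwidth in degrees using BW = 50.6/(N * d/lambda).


Step 1: lambda = 1500/17500 = 0.08571 m
Step 2: d/lambda = 0.0825/0.08571 = 0.9625
Step 3: BW = 50.6/(N * d/lambda) = 50.6/(67 * 0.9625) = 0.78

0.78 deg


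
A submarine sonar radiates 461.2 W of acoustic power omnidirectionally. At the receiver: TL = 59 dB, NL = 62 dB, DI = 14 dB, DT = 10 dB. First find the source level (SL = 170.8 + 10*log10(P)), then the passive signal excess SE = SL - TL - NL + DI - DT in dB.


Step 1: SL = 170.8 + 10*log10(461.2) = 197.44 dB
Step 2: SE = SL - TL - NL + DI - DT = 197.44 - 59 - 62 + 14 - 10 = 80.44

80.44 dB


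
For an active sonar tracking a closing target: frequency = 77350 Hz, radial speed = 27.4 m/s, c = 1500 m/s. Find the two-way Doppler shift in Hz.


2825.85 Hz


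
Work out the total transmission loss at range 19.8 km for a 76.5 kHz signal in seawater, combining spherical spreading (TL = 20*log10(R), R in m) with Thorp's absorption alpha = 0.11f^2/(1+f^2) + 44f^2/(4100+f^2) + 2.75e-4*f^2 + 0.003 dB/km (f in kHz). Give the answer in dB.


Step 1 (Thorp): alpha = 0.11*5852.25/(1+5852.25) + 44*5852.25/(4100+5852.25) + 2.75e-4*5852.25 + 0.003 = 27.5958 dB/km
Step 2: TL_spread = 20*log10(19800) = 85.93 dB
Step 3: TL_abs = alpha*R = 27.5958 * 19.8 = 546.4 dB
Step 4: TL_total = 85.93 + 546.4 = 632.33

632.33 dB


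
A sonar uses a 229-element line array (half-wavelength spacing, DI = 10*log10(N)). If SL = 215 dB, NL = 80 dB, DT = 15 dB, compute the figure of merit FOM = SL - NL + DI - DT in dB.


143.6 dB


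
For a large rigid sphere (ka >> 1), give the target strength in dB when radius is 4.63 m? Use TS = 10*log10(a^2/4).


7.29 dB


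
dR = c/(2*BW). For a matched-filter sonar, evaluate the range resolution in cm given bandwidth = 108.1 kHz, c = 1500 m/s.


dR = c/(2*BW) = 1500 / (2 * 108.1e3) = 0.0069 m = 0.69 cm

0.69 cm


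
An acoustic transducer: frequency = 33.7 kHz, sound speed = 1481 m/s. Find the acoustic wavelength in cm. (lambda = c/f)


lambda = c/f = 1481 / 33700 = 0.0439 m = 4.39 cm

4.39 cm


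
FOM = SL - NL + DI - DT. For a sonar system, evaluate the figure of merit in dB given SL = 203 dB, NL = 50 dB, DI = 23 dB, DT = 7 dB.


169 dB


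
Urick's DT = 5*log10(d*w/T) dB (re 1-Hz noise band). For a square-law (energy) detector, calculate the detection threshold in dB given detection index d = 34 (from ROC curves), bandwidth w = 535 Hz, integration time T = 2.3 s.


19.49 dB


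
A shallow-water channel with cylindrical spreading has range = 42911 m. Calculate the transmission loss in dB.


46.33 dB


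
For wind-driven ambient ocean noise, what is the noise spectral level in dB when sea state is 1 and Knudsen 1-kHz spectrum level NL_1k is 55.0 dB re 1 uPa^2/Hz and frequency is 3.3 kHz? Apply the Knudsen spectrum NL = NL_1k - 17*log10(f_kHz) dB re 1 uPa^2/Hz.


NL = NL_1k - 17*log10(f_kHz) = 55.0 - 17*log10(3.3) = 55.0 - (8.81) = 46.19

46.19 dB


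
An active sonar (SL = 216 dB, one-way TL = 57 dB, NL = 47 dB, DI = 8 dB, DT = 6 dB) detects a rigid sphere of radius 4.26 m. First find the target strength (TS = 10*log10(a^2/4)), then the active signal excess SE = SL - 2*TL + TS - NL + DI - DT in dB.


Step 1: TS = 10*log10(4.26^2/4) = 6.57 dB
Step 2: SE = SL - 2*TL + TS - NL + DI - DT = 216 - 2*57 + (6.57) - 47 + 8 - 6 = 63.57

63.57 dB


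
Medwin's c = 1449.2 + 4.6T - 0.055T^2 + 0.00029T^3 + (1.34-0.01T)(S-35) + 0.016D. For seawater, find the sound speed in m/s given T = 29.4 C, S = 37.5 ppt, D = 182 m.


c = 1449.2 + 4.6*29.4 - 0.055*29.4^2 + 0.00029*29.4^3 + (1.34 - 0.01*29.4)*(37.5 - 35) + 0.016*182 = 1549.8

1549.8 m/s


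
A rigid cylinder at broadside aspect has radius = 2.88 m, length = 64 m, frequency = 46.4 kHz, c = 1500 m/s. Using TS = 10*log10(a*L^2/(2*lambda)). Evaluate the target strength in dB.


52.61 dB


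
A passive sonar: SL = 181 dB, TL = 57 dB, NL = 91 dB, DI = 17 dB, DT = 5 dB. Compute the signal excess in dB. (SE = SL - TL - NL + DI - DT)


SE = SL - TL - NL + DI - DT = 181 - 57 - 91 + 17 - 5 = 45

45 dB


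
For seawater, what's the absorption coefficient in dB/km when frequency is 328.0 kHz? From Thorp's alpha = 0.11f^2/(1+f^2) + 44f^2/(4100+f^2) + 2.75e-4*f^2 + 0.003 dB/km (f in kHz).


f^2 = 107584.0
alpha = 0.11*107584.0/(1+107584.0) + 44*107584.0/(4100+107584.0) + 2.75e-4*107584.0 + 0.003 = 72.083

72.083 dB/km


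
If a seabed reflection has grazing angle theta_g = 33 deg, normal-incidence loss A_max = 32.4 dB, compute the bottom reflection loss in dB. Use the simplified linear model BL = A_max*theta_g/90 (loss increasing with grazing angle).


BL = A_max * theta_g / 90 = 32.4 * 33 / 90 = 11.88

11.88 dB


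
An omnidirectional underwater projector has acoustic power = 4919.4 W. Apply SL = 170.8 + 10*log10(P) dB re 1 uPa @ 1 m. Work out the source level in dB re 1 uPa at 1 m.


SL = 170.8 + 10*log10(4919.4) = 170.8 + 36.92 = 207.72

207.72 dB


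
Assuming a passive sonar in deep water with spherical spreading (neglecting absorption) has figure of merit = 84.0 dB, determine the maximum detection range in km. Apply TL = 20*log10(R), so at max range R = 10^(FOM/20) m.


At max range FOM = TL, so 20*log10(R) = 84.0
R = 10^(84.0/20) = 15848.93 m = 15.85 km

15.85 km


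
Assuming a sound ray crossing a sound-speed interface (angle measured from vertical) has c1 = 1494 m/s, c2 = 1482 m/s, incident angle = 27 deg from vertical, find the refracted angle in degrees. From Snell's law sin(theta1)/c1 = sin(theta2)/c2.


sin(theta2) = (c2/c1)*sin(theta1) = (1482/1494)*sin(27 deg) = 0.45034
theta2 = arcsin(0.45034) = 26.77

26.77 deg


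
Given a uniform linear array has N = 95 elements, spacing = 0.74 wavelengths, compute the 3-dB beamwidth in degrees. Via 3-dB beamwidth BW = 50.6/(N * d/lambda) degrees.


0.72 deg


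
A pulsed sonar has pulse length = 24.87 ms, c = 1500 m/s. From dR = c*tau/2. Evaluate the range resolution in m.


dR = c*tau/2 = 1500 * 24.87e-3 / 2 = 18.6525

18.6525 m


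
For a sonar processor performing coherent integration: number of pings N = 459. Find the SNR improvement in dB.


Gain = 10*log10(459) = 26.62

26.62 dB


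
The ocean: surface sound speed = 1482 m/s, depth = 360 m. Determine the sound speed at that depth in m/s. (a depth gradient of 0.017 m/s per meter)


c = 1482 + 0.017 * 360 = 1488.12

1488.12 m/s


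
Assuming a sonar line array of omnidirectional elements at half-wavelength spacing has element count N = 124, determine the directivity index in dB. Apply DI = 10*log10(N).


20.93 dB


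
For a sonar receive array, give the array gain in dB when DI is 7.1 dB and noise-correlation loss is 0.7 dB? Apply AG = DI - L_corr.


AG = DI - L_corr = 7.1 - 0.7 = 6.4

6.4 dB


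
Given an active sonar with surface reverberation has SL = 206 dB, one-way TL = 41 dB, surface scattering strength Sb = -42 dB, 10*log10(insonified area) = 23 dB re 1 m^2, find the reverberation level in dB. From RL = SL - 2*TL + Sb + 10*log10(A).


105 dB


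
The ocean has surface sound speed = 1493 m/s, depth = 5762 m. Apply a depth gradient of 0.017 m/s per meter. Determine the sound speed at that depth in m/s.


c = 1493 + 0.017 * 5762 = 1590.954

1590.954 m/s


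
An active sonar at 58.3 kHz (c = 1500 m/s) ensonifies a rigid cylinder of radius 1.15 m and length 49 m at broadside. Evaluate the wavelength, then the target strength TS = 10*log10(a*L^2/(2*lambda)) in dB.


Step 1: lambda = c/f = 1500/58300 = 0.02573 m
Step 2: TS = 10*log10(a*L^2/(2*lambda)) = 10*log10(1.15*49^2/(2*0.02573)) = 47.3

47.3 dB


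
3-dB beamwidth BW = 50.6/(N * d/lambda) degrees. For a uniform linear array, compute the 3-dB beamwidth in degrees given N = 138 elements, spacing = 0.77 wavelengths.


BW = 50.6 / (138 * 0.77) = 50.6 / 106.26 = 0.48

0.48 deg


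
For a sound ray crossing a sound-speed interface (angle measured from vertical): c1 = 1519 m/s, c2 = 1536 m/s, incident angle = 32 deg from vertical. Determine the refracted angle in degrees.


sin(theta2) = (c2/c1)*sin(theta1) = (1536/1519)*sin(32 deg) = 0.53585
theta2 = arcsin(0.53585) = 32.4

32.4 deg


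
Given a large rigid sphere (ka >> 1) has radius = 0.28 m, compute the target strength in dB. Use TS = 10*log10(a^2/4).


TS = 10*log10(0.28^2 / 4) = 10*log10(0.0196) = -17.08

-17.08 dB


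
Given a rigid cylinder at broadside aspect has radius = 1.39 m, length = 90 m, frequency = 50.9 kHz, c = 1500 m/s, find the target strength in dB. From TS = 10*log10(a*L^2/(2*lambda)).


lambda = 1500/50900 = 0.02947 m
TS = 10*log10(1.39*90^2/(2*0.02947)) = 52.81

52.81 dB


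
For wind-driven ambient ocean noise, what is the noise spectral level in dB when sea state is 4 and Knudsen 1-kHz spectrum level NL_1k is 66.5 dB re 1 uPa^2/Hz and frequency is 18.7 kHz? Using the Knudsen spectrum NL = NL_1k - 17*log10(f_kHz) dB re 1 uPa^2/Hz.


NL = NL_1k - 17*log10(f_kHz) = 66.5 - 17*log10(18.7) = 66.5 - (21.62) = 44.88

44.88 dB


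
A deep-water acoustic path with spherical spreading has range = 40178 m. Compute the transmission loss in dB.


TL = 20*log10(40178) = 92.08

92.08 dB


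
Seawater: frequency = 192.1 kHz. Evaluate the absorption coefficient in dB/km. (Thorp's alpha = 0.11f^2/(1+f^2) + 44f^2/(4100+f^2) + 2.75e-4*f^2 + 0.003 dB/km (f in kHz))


49.861 dB/km


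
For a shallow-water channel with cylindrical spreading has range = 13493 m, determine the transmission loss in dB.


TL = 10*log10(13493) = 41.3

41.3 dB


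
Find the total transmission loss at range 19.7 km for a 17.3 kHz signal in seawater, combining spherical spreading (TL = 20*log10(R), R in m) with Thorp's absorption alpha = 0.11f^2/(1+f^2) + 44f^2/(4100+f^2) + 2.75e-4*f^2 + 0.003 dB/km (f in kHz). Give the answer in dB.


Step 1 (Thorp): alpha = 0.11*299.29/(1+299.29) + 44*299.29/(4100+299.29) + 2.75e-4*299.29 + 0.003 = 3.1883 dB/km
Step 2: TL_spread = 20*log10(19700) = 85.89 dB
Step 3: TL_abs = alpha*R = 3.1883 * 19.7 = 62.81 dB
Step 4: TL_total = 85.89 + 62.81 = 148.7

148.7 dB


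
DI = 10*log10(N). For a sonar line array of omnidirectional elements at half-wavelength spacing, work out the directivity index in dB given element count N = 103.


DI = 10*log10(103) = 20.13

20.13 dB


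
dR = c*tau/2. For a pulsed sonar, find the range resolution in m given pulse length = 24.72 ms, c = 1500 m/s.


18.54 m


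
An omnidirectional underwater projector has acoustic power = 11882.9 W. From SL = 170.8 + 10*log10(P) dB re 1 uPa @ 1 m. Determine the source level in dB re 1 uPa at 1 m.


SL = 170.8 + 10*log10(11882.9) = 170.8 + 40.75 = 211.55

211.55 dB


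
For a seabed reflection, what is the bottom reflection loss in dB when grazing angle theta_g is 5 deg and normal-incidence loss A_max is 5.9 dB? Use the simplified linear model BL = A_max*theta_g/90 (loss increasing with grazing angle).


BL = A_max * theta_g / 90 = 5.9 * 5 / 90 = 0.33

0.33 dB


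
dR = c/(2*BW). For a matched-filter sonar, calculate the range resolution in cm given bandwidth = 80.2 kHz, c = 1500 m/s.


0.94 cm


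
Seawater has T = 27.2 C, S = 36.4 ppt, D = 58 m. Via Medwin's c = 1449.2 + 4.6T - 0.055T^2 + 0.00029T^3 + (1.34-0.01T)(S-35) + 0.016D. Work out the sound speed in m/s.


c = 1449.2 + 4.6*27.2 - 0.055*27.2^2 + 0.00029*27.2^3 + (1.34 - 0.01*27.2)*(36.4 - 35) + 0.016*58 = 1541.89

1541.89 m/s


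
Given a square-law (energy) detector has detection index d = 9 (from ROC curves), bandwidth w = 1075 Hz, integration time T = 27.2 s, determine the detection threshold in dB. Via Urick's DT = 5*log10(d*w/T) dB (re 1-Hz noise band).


DT = 5*log10(d*w/T) = 5*log10(9 * 1075 / 27.2) = 5*log10(355.7) = 12.76

12.76 dB


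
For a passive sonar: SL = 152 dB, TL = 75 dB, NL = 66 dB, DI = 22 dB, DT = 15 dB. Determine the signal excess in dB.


18 dB


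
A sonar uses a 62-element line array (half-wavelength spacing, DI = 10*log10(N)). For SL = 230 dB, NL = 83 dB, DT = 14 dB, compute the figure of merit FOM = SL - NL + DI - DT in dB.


Step 1: DI = 10*log10(62) = 17.92 dB
Step 2: FOM = SL - NL + DI - DT = 230 - 83 + 17.92 - 14 = 150.92

150.92 dB


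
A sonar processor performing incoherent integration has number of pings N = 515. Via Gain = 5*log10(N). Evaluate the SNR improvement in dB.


Gain = 5*log10(515) = 13.56

13.56 dB


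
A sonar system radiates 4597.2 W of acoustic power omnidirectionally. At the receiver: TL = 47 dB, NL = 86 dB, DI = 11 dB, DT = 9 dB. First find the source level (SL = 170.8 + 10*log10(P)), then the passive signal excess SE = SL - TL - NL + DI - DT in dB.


Step 1: SL = 170.8 + 10*log10(4597.2) = 207.42 dB
Step 2: SE = SL - TL - NL + DI - DT = 207.42 - 47 - 86 + 11 - 9 = 76.42

76.42 dB


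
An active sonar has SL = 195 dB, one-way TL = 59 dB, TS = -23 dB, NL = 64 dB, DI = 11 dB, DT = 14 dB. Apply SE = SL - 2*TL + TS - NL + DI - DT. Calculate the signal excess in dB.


-13 dB


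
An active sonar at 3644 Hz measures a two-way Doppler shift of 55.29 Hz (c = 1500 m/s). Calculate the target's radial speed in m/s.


11.38 m/s


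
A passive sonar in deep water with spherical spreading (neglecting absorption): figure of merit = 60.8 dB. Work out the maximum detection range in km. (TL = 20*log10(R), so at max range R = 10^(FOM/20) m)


1.1 km


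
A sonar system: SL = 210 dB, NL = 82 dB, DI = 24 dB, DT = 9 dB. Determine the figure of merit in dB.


143 dB


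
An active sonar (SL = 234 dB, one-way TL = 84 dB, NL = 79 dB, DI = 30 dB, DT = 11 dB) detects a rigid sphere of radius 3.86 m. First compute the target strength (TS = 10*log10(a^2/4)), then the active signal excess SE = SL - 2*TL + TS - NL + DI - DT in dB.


Step 1: TS = 10*log10(3.86^2/4) = 5.71 dB
Step 2: SE = SL - 2*TL + TS - NL + DI - DT = 234 - 2*84 + (5.71) - 79 + 30 - 11 = 11.71

11.71 dB


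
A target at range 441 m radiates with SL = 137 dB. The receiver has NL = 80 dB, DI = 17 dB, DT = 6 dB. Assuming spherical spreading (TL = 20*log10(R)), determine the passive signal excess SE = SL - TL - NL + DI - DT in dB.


Step 1: TL = 20*log10(441) = 52.89 dB
Step 2: SE = 137 - 52.89 - 80 + 17 - 6 = 15.11

15.11 dB


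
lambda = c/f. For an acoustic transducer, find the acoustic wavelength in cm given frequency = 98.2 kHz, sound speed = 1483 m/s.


lambda = c/f = 1483 / 98200 = 0.0151 m = 1.51 cm

1.51 cm


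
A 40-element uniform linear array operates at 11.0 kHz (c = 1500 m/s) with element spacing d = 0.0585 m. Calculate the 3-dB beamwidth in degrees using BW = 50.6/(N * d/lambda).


2.95 deg


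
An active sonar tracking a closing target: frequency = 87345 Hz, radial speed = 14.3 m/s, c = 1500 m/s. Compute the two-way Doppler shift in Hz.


fd = 2*f*v/c = 2 * 87345 * 14.3 / 1500 = 1665.38

1665.38 Hz


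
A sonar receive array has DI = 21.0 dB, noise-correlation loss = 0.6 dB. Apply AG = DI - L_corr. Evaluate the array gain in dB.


20.4 dB


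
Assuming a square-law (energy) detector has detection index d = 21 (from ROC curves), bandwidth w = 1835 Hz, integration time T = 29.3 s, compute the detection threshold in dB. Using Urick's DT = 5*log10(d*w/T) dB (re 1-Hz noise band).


15.59 dB


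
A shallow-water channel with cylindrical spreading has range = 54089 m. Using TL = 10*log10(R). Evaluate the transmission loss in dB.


47.33 dB


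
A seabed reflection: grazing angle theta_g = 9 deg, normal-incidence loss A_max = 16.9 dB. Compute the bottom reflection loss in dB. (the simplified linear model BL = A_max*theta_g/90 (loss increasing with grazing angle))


1.69 dB


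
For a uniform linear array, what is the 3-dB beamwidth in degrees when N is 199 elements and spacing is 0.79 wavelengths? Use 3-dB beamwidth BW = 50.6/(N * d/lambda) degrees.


0.32 deg


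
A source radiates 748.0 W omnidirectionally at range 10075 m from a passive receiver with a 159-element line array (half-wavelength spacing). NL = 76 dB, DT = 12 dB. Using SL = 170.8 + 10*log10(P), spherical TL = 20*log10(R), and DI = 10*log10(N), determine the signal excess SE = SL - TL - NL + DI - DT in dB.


53.49 dB


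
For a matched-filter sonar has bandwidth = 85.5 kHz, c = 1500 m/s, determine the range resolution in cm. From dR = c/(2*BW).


dR = c/(2*BW) = 1500 / (2 * 85.5e3) = 0.0088 m = 0.88 cm

0.88 cm


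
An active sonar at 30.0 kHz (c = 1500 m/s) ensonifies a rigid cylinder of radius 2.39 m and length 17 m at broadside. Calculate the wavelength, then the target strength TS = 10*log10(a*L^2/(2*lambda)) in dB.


Step 1: lambda = c/f = 1500/30000 = 0.05 m
Step 2: TS = 10*log10(a*L^2/(2*lambda)) = 10*log10(2.39*17^2/(2*0.05)) = 38.39

38.39 dB


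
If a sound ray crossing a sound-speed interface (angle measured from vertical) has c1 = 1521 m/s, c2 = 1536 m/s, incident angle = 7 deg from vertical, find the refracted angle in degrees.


sin(theta2) = (c2/c1)*sin(theta1) = (1536/1521)*sin(7 deg) = 0.12307
theta2 = arcsin(0.12307) = 7.07

7.07 deg


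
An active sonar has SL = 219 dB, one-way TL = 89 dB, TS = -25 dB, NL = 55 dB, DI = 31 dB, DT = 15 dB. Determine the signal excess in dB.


SE = SL - 2*TL + TS - NL + DI - DT = 219 - 2*89 + (-25) - 55 + 31 - 15 = -23

-23 dB


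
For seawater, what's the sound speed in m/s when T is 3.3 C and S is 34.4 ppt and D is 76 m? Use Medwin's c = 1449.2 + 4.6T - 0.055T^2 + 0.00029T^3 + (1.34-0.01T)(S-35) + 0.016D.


c = 1449.2 + 4.6*3.3 - 0.055*3.3^2 + 0.00029*3.3^3 + (1.34 - 0.01*3.3)*(34.4 - 35) + 0.016*76 = 1464.22

1464.22 m/s


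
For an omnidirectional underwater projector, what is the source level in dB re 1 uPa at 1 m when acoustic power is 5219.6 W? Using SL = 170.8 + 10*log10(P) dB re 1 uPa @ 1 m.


207.98 dB


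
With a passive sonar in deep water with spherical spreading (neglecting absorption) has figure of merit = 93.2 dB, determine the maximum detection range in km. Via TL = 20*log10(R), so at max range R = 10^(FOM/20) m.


At max range FOM = TL, so 20*log10(R) = 93.2
R = 10^(93.2/20) = 45708.82 m = 45.71 km

45.71 km


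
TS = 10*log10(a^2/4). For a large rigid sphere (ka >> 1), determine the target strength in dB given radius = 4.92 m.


TS = 10*log10(4.92^2 / 4) = 10*log10(6.0516) = 7.82

7.82 dB


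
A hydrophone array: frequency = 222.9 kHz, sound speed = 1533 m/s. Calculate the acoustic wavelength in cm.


lambda = c/f = 1533 / 222900 = 0.0069 m = 0.69 cm

0.69 cm


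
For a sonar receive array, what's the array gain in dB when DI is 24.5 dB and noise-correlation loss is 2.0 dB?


22.5 dB


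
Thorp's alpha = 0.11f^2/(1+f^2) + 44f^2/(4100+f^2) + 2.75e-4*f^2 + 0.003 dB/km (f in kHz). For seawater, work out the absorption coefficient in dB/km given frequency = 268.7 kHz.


f^2 = 72199.69
alpha = 0.11*72199.69/(1+72199.69) + 44*72199.69/(4100+72199.69) + 2.75e-4*72199.69 + 0.003 = 61.604

61.604 dB/km


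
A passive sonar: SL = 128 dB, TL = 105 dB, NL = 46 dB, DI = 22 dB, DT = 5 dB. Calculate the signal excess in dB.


-6 dB


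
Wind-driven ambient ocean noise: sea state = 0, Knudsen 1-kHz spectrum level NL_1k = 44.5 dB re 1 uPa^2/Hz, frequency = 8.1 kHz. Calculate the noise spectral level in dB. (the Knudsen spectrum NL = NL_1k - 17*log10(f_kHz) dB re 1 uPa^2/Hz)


29.06 dB


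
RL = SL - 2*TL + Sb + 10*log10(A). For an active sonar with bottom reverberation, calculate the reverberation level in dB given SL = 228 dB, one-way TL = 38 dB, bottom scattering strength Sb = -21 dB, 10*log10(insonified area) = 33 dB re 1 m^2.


RL = SL - 2*TL + Sb + 10*log10(A) = 228 - 2*38 + (-21) + 33 = 164

164 dB


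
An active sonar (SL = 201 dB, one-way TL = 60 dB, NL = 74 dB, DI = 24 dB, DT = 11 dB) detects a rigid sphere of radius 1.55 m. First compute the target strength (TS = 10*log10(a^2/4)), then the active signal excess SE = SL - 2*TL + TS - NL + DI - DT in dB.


Step 1: TS = 10*log10(1.55^2/4) = -2.21 dB
Step 2: SE = SL - 2*TL + TS - NL + DI - DT = 201 - 2*60 + (-2.21) - 74 + 24 - 11 = 17.79

17.79 dB


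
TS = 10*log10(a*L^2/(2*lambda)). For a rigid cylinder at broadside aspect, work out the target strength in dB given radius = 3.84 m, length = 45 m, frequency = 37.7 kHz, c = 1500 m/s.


lambda = 1500/37700 = 0.03979 m
TS = 10*log10(3.84*45^2/(2*0.03979)) = 49.9

49.9 dB


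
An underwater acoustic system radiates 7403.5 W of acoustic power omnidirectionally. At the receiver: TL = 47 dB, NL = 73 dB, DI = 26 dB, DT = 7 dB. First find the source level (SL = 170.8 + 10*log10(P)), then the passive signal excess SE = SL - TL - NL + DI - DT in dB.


Step 1: SL = 170.8 + 10*log10(7403.5) = 209.49 dB
Step 2: SE = SL - TL - NL + DI - DT = 209.49 - 47 - 73 + 26 - 7 = 108.49

108.49 dB


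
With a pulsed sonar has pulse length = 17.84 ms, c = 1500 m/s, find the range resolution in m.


13.38 m


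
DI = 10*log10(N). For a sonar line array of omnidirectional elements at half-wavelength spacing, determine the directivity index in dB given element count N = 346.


25.39 dB


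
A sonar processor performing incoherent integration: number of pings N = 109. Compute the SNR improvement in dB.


10.19 dB


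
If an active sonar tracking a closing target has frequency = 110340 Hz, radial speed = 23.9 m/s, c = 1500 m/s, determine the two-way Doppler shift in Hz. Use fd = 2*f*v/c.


fd = 2*f*v/c = 2 * 110340 * 23.9 / 1500 = 3516.17

3516.17 Hz


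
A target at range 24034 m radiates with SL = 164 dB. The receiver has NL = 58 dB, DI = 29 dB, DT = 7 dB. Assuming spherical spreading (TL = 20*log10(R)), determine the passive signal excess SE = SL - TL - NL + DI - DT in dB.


40.38 dB


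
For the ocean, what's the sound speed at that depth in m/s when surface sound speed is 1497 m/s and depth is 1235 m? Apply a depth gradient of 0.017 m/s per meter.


c = 1497 + 0.017 * 1235 = 1517.995

1517.995 m/s


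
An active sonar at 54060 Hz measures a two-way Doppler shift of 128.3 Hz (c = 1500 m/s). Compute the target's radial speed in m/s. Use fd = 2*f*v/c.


From fd = 2*f*v/c, v = c*fd/(2*f) = 1500 * 128.3 / (2*54060) = 1.78

1.78 m/s


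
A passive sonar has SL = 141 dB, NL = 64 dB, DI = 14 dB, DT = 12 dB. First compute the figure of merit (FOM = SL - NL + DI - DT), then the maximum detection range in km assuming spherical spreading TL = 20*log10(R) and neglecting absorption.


Step 1: FOM = SL - NL + DI - DT = 141 - 64 + 14 - 12 = 79 dB
Step 2: at max range FOM = TL = 20*log10(R), so R = 10^(79/20) = 8912.51 m = 8.91 km

8.91 km


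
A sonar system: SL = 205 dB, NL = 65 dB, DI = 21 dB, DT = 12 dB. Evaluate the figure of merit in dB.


FOM = SL - NL + DI - DT = 205 - 65 + 21 - 12 = 149

149 dB


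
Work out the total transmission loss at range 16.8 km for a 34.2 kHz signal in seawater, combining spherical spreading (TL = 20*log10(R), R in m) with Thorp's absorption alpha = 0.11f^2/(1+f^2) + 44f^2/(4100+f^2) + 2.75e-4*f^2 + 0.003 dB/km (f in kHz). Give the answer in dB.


Step 1 (Thorp): alpha = 0.11*1169.64/(1+1169.64) + 44*1169.64/(4100+1169.64) + 2.75e-4*1169.64 + 0.003 = 10.2007 dB/km
Step 2: TL_spread = 20*log10(16800) = 84.51 dB
Step 3: TL_abs = alpha*R = 10.2007 * 16.8 = 171.37 dB
Step 4: TL_total = 84.51 + 171.37 = 255.88

255.88 dB


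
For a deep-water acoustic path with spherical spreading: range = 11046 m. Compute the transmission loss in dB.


TL = 20*log10(11046) = 80.86

80.86 dB


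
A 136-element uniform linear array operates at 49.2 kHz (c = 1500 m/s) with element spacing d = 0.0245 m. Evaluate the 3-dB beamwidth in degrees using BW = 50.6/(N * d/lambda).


Step 1: lambda = 1500/49200 = 0.03049 m
Step 2: d/lambda = 0.0245/0.03049 = 0.8035
Step 3: BW = 50.6/(N * d/lambda) = 50.6/(136 * 0.8035) = 0.46

0.46 deg


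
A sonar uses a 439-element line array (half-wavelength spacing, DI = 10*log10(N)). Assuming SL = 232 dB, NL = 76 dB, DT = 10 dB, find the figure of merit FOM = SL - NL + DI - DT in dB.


Step 1: DI = 10*log10(439) = 26.42 dB
Step 2: FOM = SL - NL + DI - DT = 232 - 76 + 26.42 - 10 = 172.42

172.42 dB


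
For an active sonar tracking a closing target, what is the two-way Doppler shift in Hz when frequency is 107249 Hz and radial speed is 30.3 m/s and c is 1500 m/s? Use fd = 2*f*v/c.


fd = 2*f*v/c = 2 * 107249 * 30.3 / 1500 = 4332.86

4332.86 Hz


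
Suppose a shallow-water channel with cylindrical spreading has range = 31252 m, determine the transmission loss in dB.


TL = 10*log10(31252) = 44.95

44.95 dB


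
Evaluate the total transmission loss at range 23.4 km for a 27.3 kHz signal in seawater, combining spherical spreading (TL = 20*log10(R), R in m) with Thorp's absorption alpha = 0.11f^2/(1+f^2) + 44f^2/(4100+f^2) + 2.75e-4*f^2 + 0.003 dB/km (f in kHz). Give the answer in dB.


253.19 dB


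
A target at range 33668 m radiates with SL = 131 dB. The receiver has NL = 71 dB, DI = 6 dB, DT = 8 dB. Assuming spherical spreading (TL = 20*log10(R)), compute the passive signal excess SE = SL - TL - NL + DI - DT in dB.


-32.54 dB


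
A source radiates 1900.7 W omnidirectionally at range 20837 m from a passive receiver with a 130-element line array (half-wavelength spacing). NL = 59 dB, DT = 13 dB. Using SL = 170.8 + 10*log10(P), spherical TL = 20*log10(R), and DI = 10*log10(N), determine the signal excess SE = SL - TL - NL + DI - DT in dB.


Step 1: SL = 170.8 + 10*log10(1900.7) = 203.59 dB
Step 2: TL = 20*log10(20837) = 86.38 dB
Step 3: DI = 10*log10(130) = 21.14 dB
Step 4: SE = SL - TL - NL + DI - DT = 203.59 - 86.38 - 59 + 21.14 - 13 = 66.35

66.35 dB


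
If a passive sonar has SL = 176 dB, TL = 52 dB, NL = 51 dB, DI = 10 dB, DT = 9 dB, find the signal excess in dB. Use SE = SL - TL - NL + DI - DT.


SE = SL - TL - NL + DI - DT = 176 - 52 - 51 + 10 - 9 = 74

74 dB


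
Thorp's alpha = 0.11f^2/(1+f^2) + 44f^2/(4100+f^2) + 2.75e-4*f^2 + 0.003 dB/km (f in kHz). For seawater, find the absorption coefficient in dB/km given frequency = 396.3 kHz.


f^2 = 157053.69
alpha = 0.11*157053.69/(1+157053.69) + 44*157053.69/(4100+157053.69) + 2.75e-4*157053.69 + 0.003 = 86.183

86.183 dB/km


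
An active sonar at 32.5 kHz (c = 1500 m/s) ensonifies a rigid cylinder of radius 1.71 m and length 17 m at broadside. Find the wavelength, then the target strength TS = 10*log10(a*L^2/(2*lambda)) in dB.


Step 1: lambda = c/f = 1500/32500 = 0.04615 m
Step 2: TS = 10*log10(a*L^2/(2*lambda)) = 10*log10(1.71*17^2/(2*0.04615)) = 37.29

37.29 dB


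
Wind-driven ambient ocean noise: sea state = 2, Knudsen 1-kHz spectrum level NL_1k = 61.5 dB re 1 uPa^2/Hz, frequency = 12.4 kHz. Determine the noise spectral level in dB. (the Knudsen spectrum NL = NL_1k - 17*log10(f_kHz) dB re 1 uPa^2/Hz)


42.91 dB


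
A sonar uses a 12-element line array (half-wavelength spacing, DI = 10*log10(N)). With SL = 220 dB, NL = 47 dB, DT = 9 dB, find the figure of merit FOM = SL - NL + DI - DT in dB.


Step 1: DI = 10*log10(12) = 10.79 dB
Step 2: FOM = SL - NL + DI - DT = 220 - 47 + 10.79 - 9 = 174.79

174.79 dB


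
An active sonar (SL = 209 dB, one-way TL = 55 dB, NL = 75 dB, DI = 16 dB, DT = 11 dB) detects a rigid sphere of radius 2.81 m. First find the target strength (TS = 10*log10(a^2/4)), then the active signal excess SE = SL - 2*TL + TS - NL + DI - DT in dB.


Step 1: TS = 10*log10(2.81^2/4) = 2.95 dB
Step 2: SE = SL - 2*TL + TS - NL + DI - DT = 209 - 2*55 + (2.95) - 75 + 16 - 11 = 31.95

31.95 dB


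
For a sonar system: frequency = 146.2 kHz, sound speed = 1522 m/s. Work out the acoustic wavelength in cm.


lambda = c/f = 1522 / 146200 = 0.0104 m = 1.04 cm

1.04 cm


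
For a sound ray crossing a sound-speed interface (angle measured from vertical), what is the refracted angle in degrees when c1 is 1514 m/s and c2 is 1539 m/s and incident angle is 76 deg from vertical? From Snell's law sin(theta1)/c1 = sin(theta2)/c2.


sin(theta2) = (c2/c1)*sin(theta1) = (1539/1514)*sin(76 deg) = 0.98632
theta2 = arcsin(0.98632) = 80.51

80.51 deg


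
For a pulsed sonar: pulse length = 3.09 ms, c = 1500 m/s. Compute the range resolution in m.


2.3175 m


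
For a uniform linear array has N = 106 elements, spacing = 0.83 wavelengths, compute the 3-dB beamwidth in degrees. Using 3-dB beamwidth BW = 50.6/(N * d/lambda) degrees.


BW = 50.6 / (106 * 0.83) = 50.6 / 87.98 = 0.58

0.58 deg


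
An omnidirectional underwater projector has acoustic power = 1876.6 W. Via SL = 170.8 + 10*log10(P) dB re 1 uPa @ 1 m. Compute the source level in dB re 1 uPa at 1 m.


SL = 170.8 + 10*log10(1876.6) = 170.8 + 32.73 = 203.53

203.53 dB


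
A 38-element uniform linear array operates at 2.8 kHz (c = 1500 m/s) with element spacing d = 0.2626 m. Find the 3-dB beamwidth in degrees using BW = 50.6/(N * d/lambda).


2.72 deg


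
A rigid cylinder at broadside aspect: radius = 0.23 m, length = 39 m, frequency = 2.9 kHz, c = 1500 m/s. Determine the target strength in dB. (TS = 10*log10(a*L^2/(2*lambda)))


lambda = 1500/2900 = 0.51724 m
TS = 10*log10(0.23*39^2/(2*0.51724)) = 25.29

25.29 dB


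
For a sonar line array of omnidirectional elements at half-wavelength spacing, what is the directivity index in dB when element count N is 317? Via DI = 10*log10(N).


25.01 dB


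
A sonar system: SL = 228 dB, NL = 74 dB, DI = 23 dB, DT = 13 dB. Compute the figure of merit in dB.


FOM = SL - NL + DI - DT = 228 - 74 + 23 - 13 = 164

164 dB


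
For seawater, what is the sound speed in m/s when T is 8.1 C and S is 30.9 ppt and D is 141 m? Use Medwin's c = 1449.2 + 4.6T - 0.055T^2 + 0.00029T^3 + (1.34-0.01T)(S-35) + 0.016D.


c = 1449.2 + 4.6*8.1 - 0.055*8.1^2 + 0.00029*8.1^3 + (1.34 - 0.01*8.1)*(30.9 - 35) + 0.016*141 = 1480.1

1480.1 m/s


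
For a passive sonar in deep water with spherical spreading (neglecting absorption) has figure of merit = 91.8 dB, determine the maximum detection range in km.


At max range FOM = TL, so 20*log10(R) = 91.8
R = 10^(91.8/20) = 38904.51 m = 38.9 km

38.9 km


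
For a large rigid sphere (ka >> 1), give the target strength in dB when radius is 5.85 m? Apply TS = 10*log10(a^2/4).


9.32 dB


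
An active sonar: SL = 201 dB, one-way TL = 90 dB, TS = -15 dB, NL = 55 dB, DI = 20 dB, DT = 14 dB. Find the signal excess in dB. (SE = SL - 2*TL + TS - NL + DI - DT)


SE = SL - 2*TL + TS - NL + DI - DT = 201 - 2*90 + (-15) - 55 + 20 - 14 = -43

-43 dB


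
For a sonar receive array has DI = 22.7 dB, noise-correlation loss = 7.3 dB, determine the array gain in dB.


AG = DI - L_corr = 22.7 - 7.3 = 15.4

15.4 dB


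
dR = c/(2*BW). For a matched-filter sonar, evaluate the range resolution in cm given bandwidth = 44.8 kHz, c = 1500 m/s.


dR = c/(2*BW) = 1500 / (2 * 44.8e3) = 0.0167 m = 1.67 cm

1.67 cm
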